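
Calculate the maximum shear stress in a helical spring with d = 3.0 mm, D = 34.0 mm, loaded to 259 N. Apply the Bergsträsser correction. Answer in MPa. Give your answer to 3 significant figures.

929 MPa

Spring index C = D/d = 34.0/3.0 = 11.3333
K_B = (4C+2)/(4C−3) = 47.333/42.333 = 1.1181
τ₀ = 8FD/(πd³) = 8·259·34.0/(π·3.0³) = 70448/84.823 = 830.53 MPa
τ_max = K·τ₀ = 1.1181 × 830.53 = 928.62 MPa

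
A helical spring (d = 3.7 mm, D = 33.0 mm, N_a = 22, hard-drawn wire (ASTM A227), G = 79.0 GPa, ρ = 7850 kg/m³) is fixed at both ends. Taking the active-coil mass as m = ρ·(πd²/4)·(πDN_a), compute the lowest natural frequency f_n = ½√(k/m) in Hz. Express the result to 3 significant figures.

k = Gd⁴/(8D³N_a) = (79.0×10³)(3.7⁴)/(8·33.0³·22) = 2.3409 N/mm = 2340.9 N/m
Wire length L = πDN_a = π·33.0·22 = 2280.8 mm
m = ρ·(πd²/4)·L = 7850 × 10.752×10⁻⁶ m² × 2.2808 m = 0.19251 kg
f_n = ½√(k/m) = 0.5·√(2340.9/0.19251) = 0.5·√(12160) = 55.136 Hz

55.1 Hz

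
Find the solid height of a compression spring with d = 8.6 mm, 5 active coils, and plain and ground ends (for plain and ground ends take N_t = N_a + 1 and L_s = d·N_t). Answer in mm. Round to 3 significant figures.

51.6 mm

plain and ground ends: N_t = N_a + 1 = 5 + 1 = 6
L_s = d·N_t = 8.6 × 6 = 51.6 mm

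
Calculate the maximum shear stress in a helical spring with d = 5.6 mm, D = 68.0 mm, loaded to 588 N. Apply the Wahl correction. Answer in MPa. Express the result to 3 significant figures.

Spring index C = D/d = 68.0/5.6 = 12.1429
K_W = (4C−1)/(4C−4) + 0.615/C = 47.571/44.571 + 0.0506 = 1.1180
τ₀ = 8FD/(πd³) = 8·588·68.0/(π·5.6³) = 319872/551.71 = 579.78 MPa
τ_max = K·τ₀ = 1.1180 × 579.78 = 648.17 MPa

648 MPa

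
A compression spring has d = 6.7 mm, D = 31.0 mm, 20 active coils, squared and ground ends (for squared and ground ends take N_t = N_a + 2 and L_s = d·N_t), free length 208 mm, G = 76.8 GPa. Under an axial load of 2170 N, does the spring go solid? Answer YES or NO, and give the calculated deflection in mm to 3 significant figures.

k = Gd⁴/(8D³N_a) = (76.8×10³)(6.7⁴)/(8·31.0³·20) = 32.468 N/mm
N_t = 22; L_s = 6.7·22 = 147.4 mm; δ_solid = L₀ − L_s = 208 − 147.4 = 60.6 mm
δ = F/k = 2170/32.468 = 66.835 mm
δ ≥ δ_solid → spring goes solid

YES, δ = 66.8 mm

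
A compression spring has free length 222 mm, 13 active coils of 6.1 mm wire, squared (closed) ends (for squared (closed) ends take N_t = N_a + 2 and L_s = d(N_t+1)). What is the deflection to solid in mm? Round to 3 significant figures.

N_t = 15; L_s = 6.1·16 = 97.6 mm
δ_solid = L₀ − L_s = 222 − 97.6 = 124.4 mm

124 mm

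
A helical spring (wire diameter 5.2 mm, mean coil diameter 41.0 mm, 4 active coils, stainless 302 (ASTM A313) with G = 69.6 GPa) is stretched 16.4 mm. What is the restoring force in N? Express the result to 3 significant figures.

378 N

k = Gd⁴/(8D³N_a) = (69.6×10³)(5.2⁴)/(8·41.0³·4) = 23.074 N/mm
F = k·δ = 23.074 × 16.4 = 378.41 N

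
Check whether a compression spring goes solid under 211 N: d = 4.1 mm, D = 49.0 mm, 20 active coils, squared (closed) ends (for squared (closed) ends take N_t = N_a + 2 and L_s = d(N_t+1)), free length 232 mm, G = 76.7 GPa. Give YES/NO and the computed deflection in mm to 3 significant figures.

YES, δ = 183 mm

k = Gd⁴/(8D³N_a) = (76.7×10³)(4.1⁴)/(8·49.0³·20) = 1.1514 N/mm
N_t = 22; L_s = 4.1·23 = 94.3 mm; δ_solid = L₀ − L_s = 232 − 94.3 = 137.7 mm
δ = F/k = 211/1.1514 = 183.26 mm
δ ≥ δ_solid → spring goes solid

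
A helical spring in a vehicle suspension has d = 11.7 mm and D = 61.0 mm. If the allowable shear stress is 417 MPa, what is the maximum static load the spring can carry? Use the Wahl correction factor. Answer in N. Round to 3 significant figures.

C = D/d = 61.0/11.7 = 5.2137
K_W = (4C−1)/(4C−4) + 0.615/C = 19.855/16.855 + 0.1180 = 1.2960
τ_max = K·8FD/(πd³) → F_max = τ_allow·πd³/(8DK)
F_max = 417·π·11.7³/(8·61.0·1.2960) = 2.0982e+06/632.42 = 3317.7 N

3320 N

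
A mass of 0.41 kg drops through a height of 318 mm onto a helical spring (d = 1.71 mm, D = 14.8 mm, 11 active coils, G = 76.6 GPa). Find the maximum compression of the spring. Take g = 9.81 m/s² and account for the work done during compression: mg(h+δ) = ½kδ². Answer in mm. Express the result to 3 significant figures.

k = Gd⁴/(8D³N_a) = (76.6×10³)(1.71⁴)/(8·14.8³·11) = 2.2959 N/mm
W = mg = 0.41 × 9.81 = 4.0221 N
½kδ² − Wδ − Wh = 0 → δ = (W + √(W² + 2kWh))/k
δ = (4.0221 + √(16.177 + 5872.94))/2.2959 = (4.0221 + 76.741)/2.2959 = 35.178 mm

35.2 mm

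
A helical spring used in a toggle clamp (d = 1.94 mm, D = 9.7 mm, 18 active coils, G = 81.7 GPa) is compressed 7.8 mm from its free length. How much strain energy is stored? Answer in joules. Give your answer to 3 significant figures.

0.268 J

k = Gd⁴/(8D³N_a) = (81.7×10³)(1.94⁴)/(8·9.7³·18) = 8.8054 N/mm
U = ½kδ² = 0.5 × 8.8054 × 7.8² = 267.86 N·mm = 0.26786 J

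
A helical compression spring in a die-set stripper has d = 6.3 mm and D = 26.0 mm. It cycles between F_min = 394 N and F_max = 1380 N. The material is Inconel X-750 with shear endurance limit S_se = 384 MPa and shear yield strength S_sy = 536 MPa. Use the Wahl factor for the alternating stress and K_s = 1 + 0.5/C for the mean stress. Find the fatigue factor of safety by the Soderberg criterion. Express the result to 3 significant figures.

C = D/d = 26.0/6.3 = 4.1270; K_W = (4C−1)/(4C−4)+0.615/C = 1.3889; K_s = 1+0.5/C = 1.1212
F_a = (F_max−F_min)/2 = 493 N; F_m = (F_max+F_min)/2 = 887 N
τ_a = K_W·8F_aD/(πd³) = 1.3889 × 130.54 = 181.3 MPa
τ_m = K_s·8F_mD/(πd³) = 1.1212 × 234.86 = 263.32 MPa
Soderberg: 1/n_f = τ_a/S_se + τ_m/S_sy = 181.3/384 + 263.32/536 = 0.47214 + 0.49127 = 0.9634
n_f = 1/0.9634 = 1.038

1.04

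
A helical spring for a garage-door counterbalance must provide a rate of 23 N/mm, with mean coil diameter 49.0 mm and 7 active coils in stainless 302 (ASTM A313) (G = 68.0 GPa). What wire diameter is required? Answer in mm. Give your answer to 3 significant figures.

6.87 mm

d = (8D³N_a·k / G)^(1/4) = (8·49.0³·7·23 / (68.0×10³))^0.25
  = (2228.4)^0.25 = 6.8707 mm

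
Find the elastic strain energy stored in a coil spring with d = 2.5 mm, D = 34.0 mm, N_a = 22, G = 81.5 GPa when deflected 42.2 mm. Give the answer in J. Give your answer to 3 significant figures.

0.410 J

k = Gd⁴/(8D³N_a) = (81.5×10³)(2.5⁴)/(8·34.0³·22) = 0.46022 N/mm
U = ½kδ² = 0.5 × 0.46022 × 42.2² = 409.79 N·mm = 0.40979 J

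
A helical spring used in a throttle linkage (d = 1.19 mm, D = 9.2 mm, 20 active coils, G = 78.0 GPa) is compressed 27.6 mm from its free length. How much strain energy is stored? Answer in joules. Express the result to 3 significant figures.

k = Gd⁴/(8D³N_a) = (78.0×10³)(1.19⁴)/(8·9.2³·20) = 1.2554 N/mm
U = ½kδ² = 0.5 × 1.2554 × 27.6² = 478.18 N·mm = 0.47818 J

0.478 J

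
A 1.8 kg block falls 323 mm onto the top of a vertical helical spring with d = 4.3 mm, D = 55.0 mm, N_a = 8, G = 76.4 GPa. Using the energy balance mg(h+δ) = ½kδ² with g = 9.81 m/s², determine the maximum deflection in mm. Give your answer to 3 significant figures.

k = Gd⁴/(8D³N_a) = (76.4×10³)(4.3⁴)/(8·55.0³·8) = 2.453 N/mm
W = mg = 1.8 × 9.81 = 17.658 N
½kδ² − Wδ − Wh = 0 → δ = (W + √(W² + 2kWh))/k
δ = (17.658 + √(311.8 + 27981.6))/2.453 = (17.658 + 168.21)/2.453 = 75.77 mm

75.8 mm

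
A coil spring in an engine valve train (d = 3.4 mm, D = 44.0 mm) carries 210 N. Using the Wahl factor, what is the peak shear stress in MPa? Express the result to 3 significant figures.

665 MPa

Spring index C = D/d = 44.0/3.4 = 12.9412
K_W = (4C−1)/(4C−4) + 0.615/C = 50.765/47.765 + 0.0475 = 1.1103
τ₀ = 8FD/(πd³) = 8·210·44.0/(π·3.4³) = 73920/123.48 = 598.65 MPa
τ_max = K·τ₀ = 1.1103 × 598.65 = 664.7 MPa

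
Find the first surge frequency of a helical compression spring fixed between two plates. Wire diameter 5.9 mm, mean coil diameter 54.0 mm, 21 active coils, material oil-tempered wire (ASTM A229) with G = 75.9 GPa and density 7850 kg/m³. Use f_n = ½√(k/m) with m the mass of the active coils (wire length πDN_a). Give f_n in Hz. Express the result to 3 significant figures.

33.7 Hz

k = Gd⁴/(8D³N_a) = (75.9×10³)(5.9⁴)/(8·54.0³·21) = 3.4766 N/mm = 3476.6 N/m
Wire length L = πDN_a = π·54.0·21 = 3562.6 mm
m = ρ·(πd²/4)·L = 7850 × 27.34×10⁻⁶ m² × 3.5626 m = 0.76459 kg
f_n = ½√(k/m) = 0.5·√(3476.6/0.76459) = 0.5·√(4547.1) = 33.716 Hz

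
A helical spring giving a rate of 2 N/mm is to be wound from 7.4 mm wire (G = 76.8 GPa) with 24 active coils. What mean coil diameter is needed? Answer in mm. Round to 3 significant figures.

D = (Gd⁴/(8N_a·k))^(1/3) = (76.8×10³·7.4⁴/(8·24·2))^(1/3)
  = (599732)^(1/3) = 84.3307 mm

84.3 mm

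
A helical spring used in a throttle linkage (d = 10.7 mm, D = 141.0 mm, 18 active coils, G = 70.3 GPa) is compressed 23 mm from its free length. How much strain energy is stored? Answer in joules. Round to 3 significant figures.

0.604 J

k = Gd⁴/(8D³N_a) = (70.3×10³)(10.7⁴)/(8·141.0³·18) = 2.2828 N/mm
U = ½kδ² = 0.5 × 2.2828 × 23² = 603.8 N·mm = 0.6038 J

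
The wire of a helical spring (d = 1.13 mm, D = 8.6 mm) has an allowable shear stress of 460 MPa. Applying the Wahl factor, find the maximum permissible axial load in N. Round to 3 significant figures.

25.4 N

C = D/d = 8.6/1.13 = 7.6106
K_W = (4C−1)/(4C−4) + 0.615/C = 29.442/26.442 + 0.0808 = 1.1943
τ_max = K·8FD/(πd³) → F_max = τ_allow·πd³/(8DK)
F_max = 460·π·1.13³/(8·8.6·1.1943) = 2085.2/82.165 = 25.378 N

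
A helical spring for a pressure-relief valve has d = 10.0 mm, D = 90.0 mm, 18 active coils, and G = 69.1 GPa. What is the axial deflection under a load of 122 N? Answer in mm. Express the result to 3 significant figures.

k = Gd⁴/(8D³N_a) = (69.1×10³)(10.0⁴)/(8·90.0³·18) = 6.5825 N/mm
δ = F/k = 122 / 6.5825 = 18.534 mm

18.5 mm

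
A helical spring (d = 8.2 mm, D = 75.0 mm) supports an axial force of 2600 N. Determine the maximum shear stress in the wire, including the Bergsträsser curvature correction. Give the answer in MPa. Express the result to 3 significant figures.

1030 MPa

Spring index C = D/d = 75.0/8.2 = 9.1463
K_B = (4C+2)/(4C−3) = 38.585/33.585 = 1.1489
τ₀ = 8FD/(πd³) = 8·2600·75.0/(π·8.2³) = 1.56e+06/1732.2 = 900.6 MPa
τ_max = K·τ₀ = 1.1489 × 900.6 = 1034.7 MPa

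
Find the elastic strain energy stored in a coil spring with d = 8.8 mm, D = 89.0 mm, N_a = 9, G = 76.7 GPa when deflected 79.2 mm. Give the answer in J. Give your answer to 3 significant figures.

28.4 J

k = Gd⁴/(8D³N_a) = (76.7×10³)(8.8⁴)/(8·89.0³·9) = 9.062 N/mm
U = ½kδ² = 0.5 × 9.062 × 79.2² = 28421 N·mm = 28.421 J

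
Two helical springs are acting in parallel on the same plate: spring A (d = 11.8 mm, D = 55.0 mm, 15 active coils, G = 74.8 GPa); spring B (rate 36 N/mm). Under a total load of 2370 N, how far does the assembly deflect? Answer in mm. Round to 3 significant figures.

k_A = Gd⁴/(8D³N_a) = (74.8×10³)(11.8⁴)/(8·55.0³·15) = 72.637 N/mm
Parallel: k_eq = 72.637 + 36 = 108.64 N/mm
δ = F/k_eq = 2370/108.64 = 21.816 mm

21.8 mm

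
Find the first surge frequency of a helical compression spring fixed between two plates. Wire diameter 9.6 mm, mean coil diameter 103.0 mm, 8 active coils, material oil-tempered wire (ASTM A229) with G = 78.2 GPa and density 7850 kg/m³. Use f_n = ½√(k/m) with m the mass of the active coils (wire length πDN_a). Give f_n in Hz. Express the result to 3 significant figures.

40.2 Hz

k = Gd⁴/(8D³N_a) = (78.2×10³)(9.6⁴)/(8·103.0³·8) = 9.4973 N/mm = 9497.3 N/m
Wire length L = πDN_a = π·103.0·8 = 2588.7 mm
m = ρ·(πd²/4)·L = 7850 × 72.382×10⁻⁶ m² × 2.5887 m = 1.4709 kg
f_n = ½√(k/m) = 0.5·√(9497.3/1.4709) = 0.5·√(6456.9) = 40.177 Hz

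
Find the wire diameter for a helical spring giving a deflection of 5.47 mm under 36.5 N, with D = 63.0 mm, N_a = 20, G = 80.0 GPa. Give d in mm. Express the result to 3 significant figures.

7.60 mm

Required rate k = F/δ = 36.5/5.47 = 6.6728 N/mm
d = (8D³N_a·k / G)^(1/4) = (8·63.0³·20·6.6728 / (80.0×10³))^0.25
  = (3337)^0.25 = 7.6004 mm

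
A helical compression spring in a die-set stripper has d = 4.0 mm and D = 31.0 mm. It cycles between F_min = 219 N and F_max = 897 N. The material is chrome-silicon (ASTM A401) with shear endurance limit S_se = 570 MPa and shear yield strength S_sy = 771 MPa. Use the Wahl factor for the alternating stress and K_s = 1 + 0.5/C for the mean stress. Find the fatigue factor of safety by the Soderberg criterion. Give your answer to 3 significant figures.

0.548

C = D/d = 31.0/4.0 = 7.7500; K_W = (4C−1)/(4C−4)+0.615/C = 1.1905; K_s = 1+0.5/C = 1.0645
F_a = (F_max−F_min)/2 = 339 N; F_m = (F_max+F_min)/2 = 558 N
τ_a = K_W·8F_aD/(πd³) = 1.1905 × 418.14 = 497.78 MPa
τ_m = K_s·8F_mD/(πd³) = 1.0645 × 688.27 = 732.67 MPa
Soderberg: 1/n_f = τ_a/S_se + τ_m/S_sy = 497.78/570 + 732.67/771 = 0.87330 + 0.95029 = 1.8236
n_f = 1/1.8236 = 0.5484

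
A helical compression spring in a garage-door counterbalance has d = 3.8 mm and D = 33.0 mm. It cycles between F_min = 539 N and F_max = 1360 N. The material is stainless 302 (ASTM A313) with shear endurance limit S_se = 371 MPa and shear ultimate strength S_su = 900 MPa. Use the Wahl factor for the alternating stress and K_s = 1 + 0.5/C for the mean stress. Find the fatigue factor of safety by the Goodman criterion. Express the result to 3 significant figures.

0.271

C = D/d = 33.0/3.8 = 8.6842; K_W = (4C−1)/(4C−4)+0.615/C = 1.1684; K_s = 1+0.5/C = 1.0576
F_a = (F_max−F_min)/2 = 410.5 N; F_m = (F_max+F_min)/2 = 949.5 N
τ_a = K_W·8F_aD/(πd³) = 1.1684 × 628.66 = 734.54 MPa
τ_m = K_s·8F_mD/(πd³) = 1.0576 × 1454.1 = 1537.8 MPa
Goodman: 1/n_f = τ_a/S_se + τ_m/S_su = 734.54/371 + 1537.8/900 = 1.97989 + 1.70871 = 3.6886
n_f = 1/3.6886 = 0.2711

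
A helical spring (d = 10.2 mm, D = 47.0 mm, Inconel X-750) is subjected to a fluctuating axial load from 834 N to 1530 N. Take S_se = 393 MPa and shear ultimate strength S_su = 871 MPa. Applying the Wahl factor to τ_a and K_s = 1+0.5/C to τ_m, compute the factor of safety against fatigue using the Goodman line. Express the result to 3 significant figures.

3.29

C = D/d = 47.0/10.2 = 4.6078; K_W = (4C−1)/(4C−4)+0.615/C = 1.3413; K_s = 1+0.5/C = 1.1085
F_a = (F_max−F_min)/2 = 348 N; F_m = (F_max+F_min)/2 = 1182 N
τ_a = K_W·8F_aD/(πd³) = 1.3413 × 39.248 = 52.645 MPa
τ_m = K_s·8F_mD/(πd³) = 1.1085 × 133.31 = 147.77 MPa
Goodman: 1/n_f = τ_a/S_se + τ_m/S_su = 52.645/393 + 147.77/871 = 0.13396 + 0.16966 = 0.30362
n_f = 1/0.30362 = 3.294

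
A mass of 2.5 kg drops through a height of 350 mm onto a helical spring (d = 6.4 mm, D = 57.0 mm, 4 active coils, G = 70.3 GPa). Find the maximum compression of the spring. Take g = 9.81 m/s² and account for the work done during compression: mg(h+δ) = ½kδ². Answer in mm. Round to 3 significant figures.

30.6 mm

k = Gd⁴/(8D³N_a) = (70.3×10³)(6.4⁴)/(8·57.0³·4) = 19.902 N/mm
W = mg = 2.5 × 9.81 = 24.525 N
½kδ² − Wδ − Wh = 0 → δ = (W + √(W² + 2kWh))/k
δ = (24.525 + √(601.48 + 341671))/19.902 = (24.525 + 585.04)/19.902 = 30.628 mm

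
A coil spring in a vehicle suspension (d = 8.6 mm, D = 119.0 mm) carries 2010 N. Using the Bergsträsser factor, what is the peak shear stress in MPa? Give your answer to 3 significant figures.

Spring index C = D/d = 119.0/8.6 = 13.8372
K_B = (4C+2)/(4C−3) = 57.349/52.349 = 1.0955
τ₀ = 8FD/(πd³) = 8·2010·119.0/(π·8.6³) = 1.91352e+06/1998.2 = 957.61 MPa
τ_max = K·τ₀ = 1.0955 × 957.61 = 1049.1 MPa

1050 MPa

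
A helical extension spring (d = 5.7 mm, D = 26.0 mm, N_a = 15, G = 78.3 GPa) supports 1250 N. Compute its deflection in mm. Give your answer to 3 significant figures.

k = Gd⁴/(8D³N_a) = (78.3×10³)(5.7⁴)/(8·26.0³·15) = 39.189 N/mm
δ = F/k = 1250 / 39.189 = 31.897 mm

31.9 mm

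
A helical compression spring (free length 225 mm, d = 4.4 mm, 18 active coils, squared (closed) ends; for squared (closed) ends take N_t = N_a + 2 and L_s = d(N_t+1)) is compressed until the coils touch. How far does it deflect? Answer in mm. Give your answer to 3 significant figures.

133 mm

N_t = 20; L_s = 4.4·21 = 92.4 mm
δ_solid = L₀ − L_s = 225 − 92.4 = 132.6 mm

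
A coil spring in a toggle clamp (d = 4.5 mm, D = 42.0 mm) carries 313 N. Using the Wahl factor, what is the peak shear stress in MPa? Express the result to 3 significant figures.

Spring index C = D/d = 42.0/4.5 = 9.3333
K_W = (4C−1)/(4C−4) + 0.615/C = 36.333/33.333 + 0.0659 = 1.1559
τ₀ = 8FD/(πd³) = 8·313·42.0/(π·4.5³) = 105168/286.28 = 367.36 MPa
τ_max = K·τ₀ = 1.1559 × 367.36 = 424.63 MPa

425 MPa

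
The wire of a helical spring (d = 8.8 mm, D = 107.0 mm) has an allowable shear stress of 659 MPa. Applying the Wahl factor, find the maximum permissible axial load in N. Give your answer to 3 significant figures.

C = D/d = 107.0/8.8 = 12.1591
K_W = (4C−1)/(4C−4) + 0.615/C = 47.636/44.636 + 0.0506 = 1.1178
τ_max = K·8FD/(πd³) → F_max = τ_allow·πd³/(8DK)
F_max = 659·π·8.8³/(8·107.0·1.1178) = 1.4109e+06/956.83 = 1474.5 N

1470 N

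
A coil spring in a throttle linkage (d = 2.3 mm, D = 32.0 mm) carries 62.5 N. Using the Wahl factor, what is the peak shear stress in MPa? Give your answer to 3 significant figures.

461 MPa

Spring index C = D/d = 32.0/2.3 = 13.9130
K_W = (4C−1)/(4C−4) + 0.615/C = 54.652/51.652 + 0.0442 = 1.1023
τ₀ = 8FD/(πd³) = 8·62.5·32.0/(π·2.3³) = 16000/38.224 = 418.59 MPa
τ_max = K·τ₀ = 1.1023 × 418.59 = 461.4 MPa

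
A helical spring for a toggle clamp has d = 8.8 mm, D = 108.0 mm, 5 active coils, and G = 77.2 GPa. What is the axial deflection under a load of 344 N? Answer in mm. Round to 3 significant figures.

k = Gd⁴/(8D³N_a) = (77.2×10³)(8.8⁴)/(8·108.0³·5) = 9.1879 N/mm
δ = F/k = 344 / 9.1879 = 37.441 mm

37.4 mm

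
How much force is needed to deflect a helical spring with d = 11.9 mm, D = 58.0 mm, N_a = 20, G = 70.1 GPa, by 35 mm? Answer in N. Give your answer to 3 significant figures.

1580 N

k = Gd⁴/(8D³N_a) = (70.1×10³)(11.9⁴)/(8·58.0³·20) = 45.03 N/mm
F = k·δ = 45.03 × 35 = 1576 N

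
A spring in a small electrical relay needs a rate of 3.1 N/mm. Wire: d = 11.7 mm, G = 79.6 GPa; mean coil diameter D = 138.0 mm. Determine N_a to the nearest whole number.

N_a = Gd⁴/(8D³k) = (79.6×10³ × 11.7⁴)/(8 × 138.0³ × 3.1)
    = 1.49161e+09 / 6.51762e+07 = 22.89 → 23 coils

23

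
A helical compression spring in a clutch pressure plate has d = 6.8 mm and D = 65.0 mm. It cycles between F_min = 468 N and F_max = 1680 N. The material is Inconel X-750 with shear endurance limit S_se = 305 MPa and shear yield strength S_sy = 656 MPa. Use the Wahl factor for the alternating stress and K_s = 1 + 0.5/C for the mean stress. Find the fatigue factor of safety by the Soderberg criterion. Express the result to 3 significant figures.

C = D/d = 65.0/6.8 = 9.5588; K_W = (4C−1)/(4C−4)+0.615/C = 1.1520; K_s = 1+0.5/C = 1.0523
F_a = (F_max−F_min)/2 = 606 N; F_m = (F_max+F_min)/2 = 1074 N
τ_a = K_W·8F_aD/(πd³) = 1.1520 × 319.01 = 367.48 MPa
τ_m = K_s·8F_mD/(πd³) = 1.0523 × 565.37 = 594.94 MPa
Soderberg: 1/n_f = τ_a/S_se + τ_m/S_sy = 367.48/305 + 594.94/656 = 1.20487 + 0.90692 = 2.1118
n_f = 1/2.1118 = 0.4735

0.474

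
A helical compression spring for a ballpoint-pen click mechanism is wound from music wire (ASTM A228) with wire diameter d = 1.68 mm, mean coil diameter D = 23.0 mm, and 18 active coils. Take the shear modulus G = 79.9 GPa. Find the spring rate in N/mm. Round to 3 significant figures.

0.363 N/mm

k = Gd⁴/(8D³N_a) = (79.9×10³ × 1.68⁴) / (8 × 23.0³ × 18)
  = 636479 / 1.75205e+06 = 0.36328 N/mm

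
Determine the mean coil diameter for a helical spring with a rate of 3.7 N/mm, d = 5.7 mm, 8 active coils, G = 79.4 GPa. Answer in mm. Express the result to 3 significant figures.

D = (Gd⁴/(8N_a·k))^(1/3) = (79.4×10³·5.7⁴/(8·8·3.7))^(1/3)
  = (353947)^(1/3) = 70.7369 mm

70.7 mm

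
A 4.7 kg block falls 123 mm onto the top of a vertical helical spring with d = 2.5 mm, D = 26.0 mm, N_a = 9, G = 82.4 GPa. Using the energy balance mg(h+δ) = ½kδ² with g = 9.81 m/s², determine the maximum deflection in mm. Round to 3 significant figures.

87.3 mm

k = Gd⁴/(8D³N_a) = (82.4×10³)(2.5⁴)/(8·26.0³·9) = 2.5435 N/mm
W = mg = 4.7 × 9.81 = 46.107 N
½kδ² − Wδ − Wh = 0 → δ = (W + √(W² + 2kWh))/k
δ = (46.107 + √(2125.9 + 28849.4))/2.5435 = (46.107 + 176)/2.5435 = 87.322 mm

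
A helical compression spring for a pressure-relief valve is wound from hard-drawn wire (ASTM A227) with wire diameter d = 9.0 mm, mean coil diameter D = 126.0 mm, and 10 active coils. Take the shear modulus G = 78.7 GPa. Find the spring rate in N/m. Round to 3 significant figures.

3230 N/m

k = Gd⁴/(8D³N_a) = (78.7×10³ × 9.0⁴) / (8 × 126.0³ × 10)
  = 5.16351e+08 / 1.6003e+08 = 3.2266 N/mm = 3226.6 N/m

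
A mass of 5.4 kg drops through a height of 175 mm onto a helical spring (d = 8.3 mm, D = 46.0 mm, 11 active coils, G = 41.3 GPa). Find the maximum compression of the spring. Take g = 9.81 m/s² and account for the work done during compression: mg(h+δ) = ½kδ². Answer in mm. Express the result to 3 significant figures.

k = Gd⁴/(8D³N_a) = (41.3×10³)(8.3⁴)/(8·46.0³·11) = 22.883 N/mm
W = mg = 5.4 × 9.81 = 52.974 N
½kδ² − Wδ − Wh = 0 → δ = (W + √(W² + 2kWh))/k
δ = (52.974 + √(2806.2 + 424265))/22.883 = (52.974 + 653.51)/22.883 = 30.874 mm

30.9 mm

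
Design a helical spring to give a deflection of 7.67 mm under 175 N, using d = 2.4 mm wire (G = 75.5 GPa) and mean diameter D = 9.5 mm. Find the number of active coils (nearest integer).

Required rate k = F/δ = 175/7.67 = 22.816 N/mm
N_a = Gd⁴/(8D³k) = (75.5×10³ × 2.4⁴)/(8 × 9.5³ × 22.816)
    = 2.50491e+06 / 156496 = 16.01 → 16 coils

16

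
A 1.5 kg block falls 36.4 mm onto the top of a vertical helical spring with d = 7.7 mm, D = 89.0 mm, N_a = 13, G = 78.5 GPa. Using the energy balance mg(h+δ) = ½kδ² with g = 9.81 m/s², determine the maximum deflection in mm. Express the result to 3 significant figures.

21.2 mm

k = Gd⁴/(8D³N_a) = (78.5×10³)(7.7⁴)/(8·89.0³·13) = 3.7638 N/mm
W = mg = 1.5 × 9.81 = 14.715 N
½kδ² − Wδ − Wh = 0 → δ = (W + √(W² + 2kWh))/k
δ = (14.715 + √(216.53 + 4032))/3.7638 = (14.715 + 65.181)/3.7638 = 21.227 mm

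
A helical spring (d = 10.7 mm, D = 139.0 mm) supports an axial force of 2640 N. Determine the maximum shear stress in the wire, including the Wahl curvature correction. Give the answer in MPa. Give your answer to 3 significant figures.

Spring index C = D/d = 139.0/10.7 = 12.9907
K_W = (4C−1)/(4C−4) + 0.615/C = 50.963/47.963 + 0.0473 = 1.1099
τ₀ = 8FD/(πd³) = 8·2640·139.0/(π·10.7³) = 2.93568e+06/3848.6 = 762.79 MPa
τ_max = K·τ₀ = 1.1099 × 762.79 = 846.62 MPa

847 MPa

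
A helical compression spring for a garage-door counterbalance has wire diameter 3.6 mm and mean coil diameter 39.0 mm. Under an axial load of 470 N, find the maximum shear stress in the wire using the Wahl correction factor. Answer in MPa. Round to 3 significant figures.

1130 MPa

Spring index C = D/d = 39.0/3.6 = 10.8333
K_W = (4C−1)/(4C−4) + 0.615/C = 42.333/39.333 + 0.0568 = 1.1330
τ₀ = 8FD/(πd³) = 8·470·39.0/(π·3.6³) = 146640/146.57 = 1000.4 MPa
τ_max = K·τ₀ = 1.1330 × 1000.4 = 1133.5 MPa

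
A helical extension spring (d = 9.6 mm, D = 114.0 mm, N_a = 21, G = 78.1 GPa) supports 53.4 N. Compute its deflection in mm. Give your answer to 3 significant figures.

k = Gd⁴/(8D³N_a) = (78.1×10³)(9.6⁴)/(8·114.0³·21) = 2.6651 N/mm
δ = F/k = 53.4 / 2.6651 = 20.037 mm

20.0 mm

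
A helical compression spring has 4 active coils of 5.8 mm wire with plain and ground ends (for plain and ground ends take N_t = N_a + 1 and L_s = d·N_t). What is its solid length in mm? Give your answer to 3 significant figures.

plain and ground ends: N_t = N_a + 1 = 4 + 1 = 5
L_s = d·N_t = 5.8 × 5 = 29 mm

29.0 mm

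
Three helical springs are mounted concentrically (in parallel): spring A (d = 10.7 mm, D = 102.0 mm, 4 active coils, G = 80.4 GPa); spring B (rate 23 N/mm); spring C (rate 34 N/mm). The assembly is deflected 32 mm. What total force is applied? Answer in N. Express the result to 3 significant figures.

2820 N

k_A = Gd⁴/(8D³N_a) = (80.4×10³)(10.7⁴)/(8·102.0³·4) = 31.034 N/mm
Parallel: k_eq = 31.034 + 23 + 34 = 88.034 N/mm
F = k_eq·δ = 88.034·32 = 2817.1 N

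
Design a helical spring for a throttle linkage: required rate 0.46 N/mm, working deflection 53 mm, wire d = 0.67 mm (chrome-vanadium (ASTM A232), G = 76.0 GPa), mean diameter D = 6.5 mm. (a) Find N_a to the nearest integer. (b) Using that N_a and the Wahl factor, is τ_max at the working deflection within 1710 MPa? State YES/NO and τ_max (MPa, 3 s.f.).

(a) 15 coils; (b) YES, τ_max = 1560 MPa

N_a = Gd⁴/(8D³k) = (76.0×10³)(0.67⁴)/(8·6.5³·0.46) = 15.15 → N_a = 15
Actual rate k = Gd⁴/(8D³·15) = 0.46472 N/mm
Working load F = kδ = 0.46472·53 = 24.63 N
C = 6.5/0.67 = 9.7015; K_W = (4C−1)/(4C−4)+0.615/C = 1.1496
τ_max = K_W·8FD/(πd³) = 1.1496·1355.5 = 1558.3 MPa
τ_max ≤ 1710 MPa → acceptable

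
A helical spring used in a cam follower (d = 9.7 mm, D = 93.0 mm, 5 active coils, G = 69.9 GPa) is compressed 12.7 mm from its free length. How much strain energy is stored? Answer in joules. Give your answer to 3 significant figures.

1.55 J

k = Gd⁴/(8D³N_a) = (69.9×10³)(9.7⁴)/(8·93.0³·5) = 19.233 N/mm
U = ½kδ² = 0.5 × 19.233 × 12.7² = 1551.1 N·mm = 1.5511 J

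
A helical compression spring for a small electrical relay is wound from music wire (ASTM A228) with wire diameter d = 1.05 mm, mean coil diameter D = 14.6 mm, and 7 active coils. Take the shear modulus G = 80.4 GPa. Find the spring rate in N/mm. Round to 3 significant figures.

k = Gd⁴/(8D³N_a) = (80.4×10³ × 1.05⁴) / (8 × 14.6³ × 7)
  = 97726.7 / 174280 = 0.56075 N/mm

0.561 N/mm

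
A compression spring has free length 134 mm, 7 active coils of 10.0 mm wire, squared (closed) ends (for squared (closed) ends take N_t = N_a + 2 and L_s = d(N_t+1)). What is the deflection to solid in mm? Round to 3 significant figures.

N_t = 9; L_s = 10.0·10 = 100 mm
δ_solid = L₀ − L_s = 134 − 100 = 34 mm

34.0 mm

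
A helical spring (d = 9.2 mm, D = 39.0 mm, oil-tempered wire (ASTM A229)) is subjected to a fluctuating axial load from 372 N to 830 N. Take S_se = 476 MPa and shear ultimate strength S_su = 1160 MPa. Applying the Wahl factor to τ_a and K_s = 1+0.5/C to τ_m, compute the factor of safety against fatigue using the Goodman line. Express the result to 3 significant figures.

C = D/d = 39.0/9.2 = 4.2391; K_W = (4C−1)/(4C−4)+0.615/C = 1.3766; K_s = 1+0.5/C = 1.1179
F_a = (F_max−F_min)/2 = 229 N; F_m = (F_max+F_min)/2 = 601 N
τ_a = K_W·8F_aD/(πd³) = 1.3766 × 29.206 = 40.206 MPa
τ_m = K_s·8F_mD/(πd³) = 1.1179 × 76.651 = 85.691 MPa
Goodman: 1/n_f = τ_a/S_se + τ_m/S_su = 40.206/476 + 85.691/1160 = 0.08447 + 0.07387 = 0.15834
n_f = 1/0.15834 = 6.316

6.32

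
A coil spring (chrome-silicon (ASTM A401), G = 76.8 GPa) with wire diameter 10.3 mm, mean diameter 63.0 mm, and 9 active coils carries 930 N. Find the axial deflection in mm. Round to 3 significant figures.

19.4 mm

k = Gd⁴/(8D³N_a) = (76.8×10³)(10.3⁴)/(8·63.0³·9) = 48.013 N/mm
δ = F/k = 930 / 48.013 = 19.37 mm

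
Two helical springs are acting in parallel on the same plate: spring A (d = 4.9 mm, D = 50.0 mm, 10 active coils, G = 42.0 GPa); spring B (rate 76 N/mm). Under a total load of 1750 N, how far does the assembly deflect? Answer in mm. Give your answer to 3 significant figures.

k_A = Gd⁴/(8D³N_a) = (42.0×10³)(4.9⁴)/(8·50.0³·10) = 2.4212 N/mm
Parallel: k_eq = 2.4212 + 76 = 78.421 N/mm
δ = F/k_eq = 1750/78.421 = 22.315 mm

22.3 mm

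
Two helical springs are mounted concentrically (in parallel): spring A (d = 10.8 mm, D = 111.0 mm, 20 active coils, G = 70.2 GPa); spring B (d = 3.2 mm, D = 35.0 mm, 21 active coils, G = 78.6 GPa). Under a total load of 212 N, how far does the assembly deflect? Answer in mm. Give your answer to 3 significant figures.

38.5 mm

k_A = Gd⁴/(8D³N_a) = (70.2×10³)(10.8⁴)/(8·111.0³·20) = 4.3646 N/mm
k_B = Gd⁴/(8D³N_a) = (78.6×10³)(3.2⁴)/(8·35.0³·21) = 1.1442 N/mm
Parallel: k_eq = 4.3646 + 1.1442 = 5.5088 N/mm
δ = F/k_eq = 212/5.5088 = 38.484 mm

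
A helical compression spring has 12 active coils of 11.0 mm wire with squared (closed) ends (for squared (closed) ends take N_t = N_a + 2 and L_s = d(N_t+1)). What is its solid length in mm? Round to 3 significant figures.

squared (closed) ends: N_t = N_a + 2 = 12 + 2 = 14
L_s = d·(N_t+1) = 11.0 × 15 = 165 mm

165 mm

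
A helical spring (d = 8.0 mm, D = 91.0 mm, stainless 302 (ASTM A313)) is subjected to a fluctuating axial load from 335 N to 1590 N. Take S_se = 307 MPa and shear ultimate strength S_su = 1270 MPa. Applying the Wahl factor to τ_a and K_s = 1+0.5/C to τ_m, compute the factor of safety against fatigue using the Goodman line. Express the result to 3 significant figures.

C = D/d = 91.0/8.0 = 11.3750; K_W = (4C−1)/(4C−4)+0.615/C = 1.1264; K_s = 1+0.5/C = 1.0440
F_a = (F_max−F_min)/2 = 627.5 N; F_m = (F_max+F_min)/2 = 962.5 N
τ_a = K_W·8F_aD/(πd³) = 1.1264 × 284 = 319.89 MPa
τ_m = K_s·8F_mD/(πd³) = 1.0440 × 435.62 = 454.77 MPa
Goodman: 1/n_f = τ_a/S_se + τ_m/S_su = 319.89/307 + 454.77/1270 = 1.04199 + 0.35809 = 1.4001
n_f = 1/1.4001 = 0.7142

0.714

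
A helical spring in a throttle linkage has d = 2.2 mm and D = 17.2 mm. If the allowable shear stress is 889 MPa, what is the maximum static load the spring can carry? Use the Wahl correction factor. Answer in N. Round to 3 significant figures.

182 N

C = D/d = 17.2/2.2 = 7.8182
K_W = (4C−1)/(4C−4) + 0.615/C = 30.273/27.273 + 0.0787 = 1.1887
τ_max = K·8FD/(πd³) → F_max = τ_allow·πd³/(8DK)
F_max = 889·π·2.2³/(8·17.2·1.1887) = 29739/163.56 = 181.82 N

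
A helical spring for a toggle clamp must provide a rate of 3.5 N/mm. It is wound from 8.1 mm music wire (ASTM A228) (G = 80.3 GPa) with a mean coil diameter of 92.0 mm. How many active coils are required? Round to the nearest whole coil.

N_a = Gd⁴/(8D³k) = (80.3×10³ × 8.1⁴)/(8 × 92.0³ × 3.5)
    = 3.45665e+08 / 2.18033e+07 = 15.85 → 16 coils

16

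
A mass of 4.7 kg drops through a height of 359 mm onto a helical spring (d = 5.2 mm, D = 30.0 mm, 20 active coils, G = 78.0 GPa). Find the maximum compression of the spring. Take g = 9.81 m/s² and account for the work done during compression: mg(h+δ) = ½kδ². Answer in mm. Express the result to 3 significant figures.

53.7 mm

k = Gd⁴/(8D³N_a) = (78.0×10³)(5.2⁴)/(8·30.0³·20) = 13.202 N/mm
W = mg = 4.7 × 9.81 = 46.107 N
½kδ² − Wδ − Wh = 0 → δ = (W + √(W² + 2kWh))/k
δ = (46.107 + √(2125.9 + 437034))/13.202 = (46.107 + 662.69)/13.202 = 53.691 mm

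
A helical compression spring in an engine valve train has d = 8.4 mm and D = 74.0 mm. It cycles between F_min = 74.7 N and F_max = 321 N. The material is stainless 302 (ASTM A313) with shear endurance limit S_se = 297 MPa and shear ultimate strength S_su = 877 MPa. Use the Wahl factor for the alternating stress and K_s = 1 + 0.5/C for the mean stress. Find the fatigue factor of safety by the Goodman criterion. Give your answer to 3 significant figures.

4.36

C = D/d = 74.0/8.4 = 8.8095; K_W = (4C−1)/(4C−4)+0.615/C = 1.1658; K_s = 1+0.5/C = 1.0568
F_a = (F_max−F_min)/2 = 123.15 N; F_m = (F_max+F_min)/2 = 197.85 N
τ_a = K_W·8F_aD/(πd³) = 1.1658 × 39.153 = 45.647 MPa
τ_m = K_s·8F_mD/(πd³) = 1.0568 × 62.903 = 66.473 MPa
Goodman: 1/n_f = τ_a/S_se + τ_m/S_su = 45.647/297 + 66.473/877 = 0.15369 + 0.07580 = 0.22949
n_f = 1/0.22949 = 4.358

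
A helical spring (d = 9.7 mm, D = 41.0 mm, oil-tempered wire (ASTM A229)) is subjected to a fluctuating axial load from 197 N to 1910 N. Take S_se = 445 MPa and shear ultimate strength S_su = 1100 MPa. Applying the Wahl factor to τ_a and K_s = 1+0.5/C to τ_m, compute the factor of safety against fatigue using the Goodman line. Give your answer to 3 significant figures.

C = D/d = 41.0/9.7 = 4.2268; K_W = (4C−1)/(4C−4)+0.615/C = 1.3779; K_s = 1+0.5/C = 1.1183
F_a = (F_max−F_min)/2 = 856.5 N; F_m = (F_max+F_min)/2 = 1053.5 N
τ_a = K_W·8F_aD/(πd³) = 1.3779 × 97.98 = 135.01 MPa
τ_m = K_s·8F_mD/(πd³) = 1.1183 × 120.52 = 134.77 MPa
Goodman: 1/n_f = τ_a/S_se + τ_m/S_su = 135.01/445 + 134.77/1100 = 0.30339 + 0.12252 = 0.42591
n_f = 1/0.42591 = 2.348

2.35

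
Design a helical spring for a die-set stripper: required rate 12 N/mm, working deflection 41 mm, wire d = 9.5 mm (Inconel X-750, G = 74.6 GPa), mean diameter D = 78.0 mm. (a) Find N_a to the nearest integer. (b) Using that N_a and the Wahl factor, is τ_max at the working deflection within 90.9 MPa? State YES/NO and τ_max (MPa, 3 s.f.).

N_a = Gd⁴/(8D³k) = (74.6×10³)(9.5⁴)/(8·78.0³·12) = 13.34 → N_a = 13
Actual rate k = Gd⁴/(8D³·13) = 12.312 N/mm
Working load F = kδ = 12.312·41 = 504.78 N
C = 78.0/9.5 = 8.2105; K_W = (4C−1)/(4C−4)+0.615/C = 1.1789
τ_max = K_W·8FD/(πd³) = 1.1789·116.94 = 137.86 MPa
τ_max > 90.9 MPa → exceeds allowable

(a) 13 coils; (b) NO, τ_max = 138 MPa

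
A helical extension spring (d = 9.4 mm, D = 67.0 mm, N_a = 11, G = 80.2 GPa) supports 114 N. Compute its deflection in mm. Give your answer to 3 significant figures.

k = Gd⁴/(8D³N_a) = (80.2×10³)(9.4⁴)/(8·67.0³·11) = 23.658 N/mm
δ = F/k = 114 / 23.658 = 4.8187 mm

4.82 mm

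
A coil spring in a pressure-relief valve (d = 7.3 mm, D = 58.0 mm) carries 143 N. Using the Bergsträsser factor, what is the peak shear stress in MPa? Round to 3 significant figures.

63.7 MPa

Spring index C = D/d = 58.0/7.3 = 7.9452
K_B = (4C+2)/(4C−3) = 33.781/28.781 = 1.1737
τ₀ = 8FD/(πd³) = 8·143·58.0/(π·7.3³) = 66352/1222.1 = 54.292 MPa
τ_max = K·τ₀ = 1.1737 × 54.292 = 63.724 MPa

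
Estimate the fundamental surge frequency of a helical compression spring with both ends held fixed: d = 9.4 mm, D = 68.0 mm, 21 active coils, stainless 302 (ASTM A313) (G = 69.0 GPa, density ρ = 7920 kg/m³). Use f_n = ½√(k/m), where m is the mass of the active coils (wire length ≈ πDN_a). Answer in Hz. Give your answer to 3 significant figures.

32.2 Hz

k = Gd⁴/(8D³N_a) = (69.0×10³)(9.4⁴)/(8·68.0³·21) = 10.198 N/mm = 10198 N/m
Wire length L = πDN_a = π·68.0·21 = 4486.2 mm
m = ρ·(πd²/4)·L = 7920 × 69.398×10⁻⁶ m² × 4.4862 m = 2.4657 kg
f_n = ½√(k/m) = 0.5·√(10198/2.4657) = 0.5·√(4136) = 32.156 Hz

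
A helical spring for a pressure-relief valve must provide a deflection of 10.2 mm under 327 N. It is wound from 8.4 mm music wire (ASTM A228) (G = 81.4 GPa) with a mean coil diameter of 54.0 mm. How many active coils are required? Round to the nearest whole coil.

Required rate k = F/δ = 327/10.2 = 32.059 N/mm
N_a = Gd⁴/(8D³k) = (81.4×10³ × 8.4⁴)/(8 × 54.0³ × 32.059)
    = 4.05267e+08 / 4.03849e+07 = 10.04 → 10 coils

10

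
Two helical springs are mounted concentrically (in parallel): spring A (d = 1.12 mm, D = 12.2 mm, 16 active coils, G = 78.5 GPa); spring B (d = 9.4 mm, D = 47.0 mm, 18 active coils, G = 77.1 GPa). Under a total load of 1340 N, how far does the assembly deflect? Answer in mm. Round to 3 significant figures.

32.8 mm

k_A = Gd⁴/(8D³N_a) = (78.5×10³)(1.12⁴)/(8·12.2³·16) = 0.53144 N/mm
k_B = Gd⁴/(8D³N_a) = (77.1×10³)(9.4⁴)/(8·47.0³·18) = 40.263 N/mm
Parallel: k_eq = 0.53144 + 40.263 = 40.795 N/mm
δ = F/k_eq = 1340/40.795 = 32.847 mm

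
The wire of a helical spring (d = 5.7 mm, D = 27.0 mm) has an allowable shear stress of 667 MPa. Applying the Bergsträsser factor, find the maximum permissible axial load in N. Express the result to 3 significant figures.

C = D/d = 27.0/5.7 = 4.7368
K_B = (4C+2)/(4C−3) = 20.947/15.947 = 1.3135
τ_max = K·8FD/(πd³) → F_max = τ_allow·πd³/(8DK)
F_max = 667·π·5.7³/(8·27.0·1.3135) = 3.8806e+05/283.72 = 1367.7 N

1370 N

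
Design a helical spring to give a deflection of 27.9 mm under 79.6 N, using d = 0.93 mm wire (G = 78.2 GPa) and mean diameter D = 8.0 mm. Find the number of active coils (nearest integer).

Required rate k = F/δ = 79.6/27.9 = 2.853 N/mm
N_a = Gd⁴/(8D³k) = (78.2×10³ × 0.93⁴)/(8 × 8.0³ × 2.853)
    = 58497.7 / 11686.1 = 5.006 → 5 coils

5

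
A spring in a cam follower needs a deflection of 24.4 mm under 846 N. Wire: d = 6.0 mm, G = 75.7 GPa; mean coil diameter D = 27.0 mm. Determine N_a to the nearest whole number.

Required rate k = F/δ = 846/24.4 = 34.672 N/mm
N_a = Gd⁴/(8D³k) = (75.7×10³ × 6.0⁴)/(8 × 27.0³ × 34.672)
    = 9.81072e+07 / 5.45961e+06 = 17.97 → 18 coils

18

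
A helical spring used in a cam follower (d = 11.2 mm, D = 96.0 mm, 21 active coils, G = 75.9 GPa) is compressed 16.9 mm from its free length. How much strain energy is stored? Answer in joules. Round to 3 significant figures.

k = Gd⁴/(8D³N_a) = (75.9×10³)(11.2⁴)/(8·96.0³·21) = 8.0351 N/mm
U = ½kδ² = 0.5 × 8.0351 × 16.9² = 1147.5 N·mm = 1.1475 J

1.15 J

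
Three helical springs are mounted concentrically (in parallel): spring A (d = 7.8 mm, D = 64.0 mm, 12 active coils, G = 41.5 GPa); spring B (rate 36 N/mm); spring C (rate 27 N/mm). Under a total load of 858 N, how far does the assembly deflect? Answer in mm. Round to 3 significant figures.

k_A = Gd⁴/(8D³N_a) = (41.5×10³)(7.8⁴)/(8·64.0³·12) = 6.104 N/mm
Parallel: k_eq = 6.104 + 36 + 27 = 69.104 N/mm
δ = F/k_eq = 858/69.104 = 12.416 mm

12.4 mm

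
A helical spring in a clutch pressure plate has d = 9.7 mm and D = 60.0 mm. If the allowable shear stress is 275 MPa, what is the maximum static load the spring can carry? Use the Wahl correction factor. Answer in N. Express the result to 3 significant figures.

1320 N

C = D/d = 60.0/9.7 = 6.1856
K_W = (4C−1)/(4C−4) + 0.615/C = 23.742/20.742 + 0.0994 = 1.2441
τ_max = K·8FD/(πd³) → F_max = τ_allow·πd³/(8DK)
F_max = 275·π·9.7³/(8·60.0·1.2441) = 7.8849e+05/597.15 = 1320.4 N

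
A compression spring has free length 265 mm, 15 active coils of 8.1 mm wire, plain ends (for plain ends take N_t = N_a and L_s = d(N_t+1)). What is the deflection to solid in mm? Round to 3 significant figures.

135 mm

N_t = 15; L_s = 8.1·16 = 129.6 mm
δ_solid = L₀ − L_s = 265 − 129.6 = 135.4 mm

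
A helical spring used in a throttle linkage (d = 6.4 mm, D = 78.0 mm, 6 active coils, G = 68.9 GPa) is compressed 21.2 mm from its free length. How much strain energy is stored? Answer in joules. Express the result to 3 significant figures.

1.14 J

k = Gd⁴/(8D³N_a) = (68.9×10³)(6.4⁴)/(8·78.0³·6) = 5.0747 N/mm
U = ½kδ² = 0.5 × 5.0747 × 21.2² = 1140.4 N·mm = 1.1404 J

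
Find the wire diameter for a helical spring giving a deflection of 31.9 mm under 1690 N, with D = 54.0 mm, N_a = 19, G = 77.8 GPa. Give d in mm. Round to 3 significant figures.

11.3 mm

Required rate k = F/δ = 1690/31.9 = 52.978 N/mm
d = (8D³N_a·k / G)^(1/4) = (8·54.0³·19·52.978 / (77.8×10³))^0.25
  = (16298)^0.25 = 11.2989 mm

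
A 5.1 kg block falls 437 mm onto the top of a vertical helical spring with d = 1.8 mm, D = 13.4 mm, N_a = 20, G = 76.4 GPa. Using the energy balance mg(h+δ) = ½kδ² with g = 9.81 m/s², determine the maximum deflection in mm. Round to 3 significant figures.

k = Gd⁴/(8D³N_a) = (76.4×10³)(1.8⁴)/(8·13.4³·20) = 2.0833 N/mm
W = mg = 5.1 × 9.81 = 50.031 N
½kδ² − Wδ − Wh = 0 → δ = (W + √(W² + 2kWh))/k
δ = (50.031 + √(2503.1 + 91096.1))/2.0833 = (50.031 + 305.94)/2.0833 = 170.87 mm

171 mm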